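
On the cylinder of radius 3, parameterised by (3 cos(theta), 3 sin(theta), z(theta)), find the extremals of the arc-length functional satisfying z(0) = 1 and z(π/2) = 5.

Parameterise the cylinder of radius R = 3 as
    r(θ) = (3 cos θ, 3 sin θ, z(θ)).
The arc-length element is
    ds = sqrt(9 + (dz/dθ)^2) dθ,
so the Lagrangian is L = sqrt(9 + z'^2).
L depends on z' only, not on z or θ, so ∂L/∂z = 0 and
    ∂L/∂z' = z' / sqrt(9 + z'^2).
The Euler-Lagrange equation gives
    d/dθ( z' / sqrt(9 + z'^2) ) = 0,
so z' is constant. Integrating once:
    z(θ) = a θ + b,
a helix on the cylinder (a straight line when the cylinder is unrolled). The constants a, b are determined by the endpoint conditions.
With endpoint conditions z(0) = 1 and z(π/2) = 5: from z(0) = b we get b = 1, and a·π/2 + 1 = 5 gives a = 8/π, so
    z(θ) = (8/π) θ + 1.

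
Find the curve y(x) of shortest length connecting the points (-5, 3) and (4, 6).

Arc-length functional: J[y] = ∫ sqrt(1 + (y')^2) dx.
Lagrangian L = sqrt(1 + (y')^2) has no explicit y dependence, so ∂L/∂y = 0 and the Euler-Lagrange equation gives
    d/dx( y' / sqrt(1 + (y')^2) ) = 0  ⇒  y' / sqrt(1 + (y')^2) = const.
Hence y' is constant, so y(x) is affine.
Fitting the endpoints (-5, 3) and (4, 6):
    slope m = (6 − 3) / (4 − (-5)) = 1/3,
    intercept c = 3 − m·(-5) = 14/3.
Extremal: y(x) = (1/3) x + 14/3.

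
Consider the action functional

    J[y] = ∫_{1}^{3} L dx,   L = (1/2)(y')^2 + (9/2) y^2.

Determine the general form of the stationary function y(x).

The Lagrangian is L = (1/2)(y')^2 + (9/2) y^2.
∂L/∂y = 9y.
∂L/∂y' = y'.
The Euler-Lagrange equation d/dx(∂L/∂y') − ∂L/∂y = 0 becomes:
    y'' - 9 y = 0
General solution: y(x) = A e^(3x) + B e^(-3x), where A and B are arbitrary constants fixed by the endpoint conditions.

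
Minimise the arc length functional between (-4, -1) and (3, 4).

Arc-length functional: J[y] = ∫ sqrt(1 + (y')^2) dx.
Lagrangian L = sqrt(1 + (y')^2) has no explicit y dependence, so ∂L/∂y = 0 and the Euler-Lagrange equation gives
    d/dx( y' / sqrt(1 + (y')^2) ) = 0  ⇒  y' / sqrt(1 + (y')^2) = const.
Hence y' is constant, so y(x) is affine.
Fitting the endpoints (-4, -1) and (3, 4):
    slope m = (4 − (-1)) / (3 − (-4)) = 5/7,
    intercept c = (-1) − m·(-4) = 13/7.
Extremal: y(x) = (5/7) x + 13/7.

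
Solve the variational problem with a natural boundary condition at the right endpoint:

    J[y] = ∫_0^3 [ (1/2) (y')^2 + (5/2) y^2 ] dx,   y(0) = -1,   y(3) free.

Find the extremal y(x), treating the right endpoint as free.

The Lagrangian L = (1/2) (y')^2 + (5/2) y^2 gives
    ∂L/∂y = 5 y,   ∂L/∂y' = y'.
Euler-Lagrange: y'' − 5 y = 0.
With k = sqrt(5), the general solution is
    y(x) = A cosh(sqrt(5) x) + B sinh(sqrt(5) x).
Fixed left endpoint y(0) = -1 ⇒ A = -1.
The right endpoint x = 3 is free, so the natural (transversality) condition is ∂L/∂y' |_{x=3} = 0, i.e. y'(3) = 0.
Compute y'(x) = A k sinh(k x) + B k cosh(k x), so
    y'(3) = A k sinh(k·3) + B k cosh(k·3) = 0
    ⇒ B = −A tanh(k·3) = tanh(sqrt(5)·3).
Therefore the extremal is
    y(x) = −cosh(sqrt(5) x) + tanh(sqrt(5)·3) sinh(sqrt(5) x).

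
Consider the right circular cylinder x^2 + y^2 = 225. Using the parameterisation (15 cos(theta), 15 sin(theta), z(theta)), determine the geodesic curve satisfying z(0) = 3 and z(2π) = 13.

Parameterise the cylinder of radius R = 15 as
    r(θ) = (15 cos θ, 15 sin θ, z(θ)).
The arc-length element is
    ds = sqrt(225 + (dz/dθ)^2) dθ,
so the Lagrangian is L = sqrt(225 + z'^2).
L depends on z' only, not on z or θ, so ∂L/∂z = 0 and
    ∂L/∂z' = z' / sqrt(225 + z'^2).
The Euler-Lagrange equation gives
    d/dθ( z' / sqrt(225 + z'^2) ) = 0,
so z' is constant. Integrating once:
    z(θ) = a θ + b,
a helix on the cylinder (a straight line when the cylinder is unrolled). The constants a, b are determined by the endpoint conditions.
With endpoint conditions z(0) = 3 and z(2π) = 13: from z(0) = b we get b = 3, and a·2π + 3 = 13 gives a = 5/π, so
    z(θ) = (5/π) θ + 3.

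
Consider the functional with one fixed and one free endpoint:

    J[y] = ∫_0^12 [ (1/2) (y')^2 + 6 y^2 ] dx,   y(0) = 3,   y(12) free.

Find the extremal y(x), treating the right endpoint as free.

The Lagrangian L = (1/2) (y')^2 + 6 y^2 gives
    ∂L/∂y = 12 y,   ∂L/∂y' = y'.
Euler-Lagrange: y'' − 12 y = 0.
With k = sqrt(12), the general solution is
    y(x) = A cosh(sqrt(12) x) + B sinh(sqrt(12) x).
Fixed left endpoint y(0) = 3 ⇒ A = 3.
The right endpoint x = 12 is free, so the natural (transversality) condition is ∂L/∂y' |_{x=12} = 0, i.e. y'(12) = 0.
Compute y'(x) = A k sinh(k x) + B k cosh(k x), so
    y'(12) = A k sinh(k·12) + B k cosh(k·12) = 0
    ⇒ B = −A tanh(k·12) = − 3 tanh(sqrt(12)·12).
Therefore the extremal is
    y(x) = 3 cosh(sqrt(12) x) − 3 tanh(sqrt(12)·12) sinh(sqrt(12) x).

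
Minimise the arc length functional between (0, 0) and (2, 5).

Arc-length functional: J[y] = ∫ sqrt(1 + (y')^2) dx.
Lagrangian L = sqrt(1 + (y')^2) has no explicit y dependence, so ∂L/∂y = 0 and the Euler-Lagrange equation gives
    d/dx( y' / sqrt(1 + (y')^2) ) = 0  ⇒  y' / sqrt(1 + (y')^2) = const.
Hence y' is constant, so y(x) is affine.
Fitting the endpoints (0, 0) and (2, 5):
    slope m = (5 − 0) / (2 − 0) = 5/2,
    intercept c = 0 − m·0 = 0.
Extremal: y(x) = (5/2) x.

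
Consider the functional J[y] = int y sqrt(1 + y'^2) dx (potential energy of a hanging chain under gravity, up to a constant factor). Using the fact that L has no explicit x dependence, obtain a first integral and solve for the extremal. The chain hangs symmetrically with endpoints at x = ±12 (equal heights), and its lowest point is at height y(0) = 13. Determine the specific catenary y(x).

The Lagrangian L(y, y') = y sqrt(1 + y'^2) has no explicit x dependence, so the Beltrami identity applies:
    L − y' ∂L/∂y' = C.
Compute ∂L/∂y' = y · y' / sqrt(1 + y'^2). Then
    L − y' ∂L/∂y'
    = y sqrt(1 + y'^2) − y · y'^2 / sqrt(1 + y'^2)
    = y (1 + y'^2 − y'^2) / sqrt(1 + y'^2)
    = y / sqrt(1 + y'^2) = C.
Squaring gives y^2 = C^2 (1 + y'^2), i.e.
    y'^2 = y^2 / C^2 − 1.
Separating variables,
    dy / sqrt(y^2 − C^2) = dx / C,
and integrating gives arccosh(y / C) = (x − a)/C, so
    y(x) = C cosh((x − a)/C),
the catenary. The constants C and a are fixed by the two endpoint conditions (and, for the hanging-chain problem, the length constraint selects C).
Now fit the given data. The endpoints x = ±12 are symmetric at equal height, so the catenary is even about its minimum: a = 0 and y(x) = C cosh(x/C). The lowest point is y(0) = C cosh(0) = C, and we are told y(0) = 13, so C = 13. Therefore
    y(x) = 13 cosh(x/13),
and at the endpoints
    y(±12) = 13 cosh(12/13).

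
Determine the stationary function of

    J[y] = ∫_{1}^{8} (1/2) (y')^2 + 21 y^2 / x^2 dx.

The Lagrangian is L = (1/2) (y')^2 + 21 y^2 / x^2.
Compute ∂L/∂y = 42y/x^2, ∂L/∂y' = y'.
The Euler-Lagrange equation d/dx(∂L/∂y') − ∂L/∂y = 0 reduces to
    y'' − 42/x^2 · y = 0  (x > 0).
Its general solution is
    y(x) = A x^7 + B x^(-6),
with A, B fixed by the endpoint conditions.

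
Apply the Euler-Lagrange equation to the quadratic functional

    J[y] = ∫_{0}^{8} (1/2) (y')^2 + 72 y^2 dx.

The Lagrangian is L = (1/2) (y')^2 + 72 y^2.
Compute ∂L/∂y = 144y, ∂L/∂y' = y'.
The Euler-Lagrange equation d/dx(∂L/∂y') − ∂L/∂y = 0 reduces to
    y'' − 144 y = 0.
Its general solution is
    y(x) = A e^(12x) + B e^(−12x),
with A, B fixed by the endpoint conditions.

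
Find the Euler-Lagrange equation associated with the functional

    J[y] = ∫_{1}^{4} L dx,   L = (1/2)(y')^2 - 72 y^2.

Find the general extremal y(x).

The Lagrangian is L = (1/2)(y')^2 - 72 y^2.
∂L/∂y = -144y.
∂L/∂y' = y'.
The Euler-Lagrange equation d/dx(∂L/∂y') − ∂L/∂y = 0 becomes:
    y'' + 144 y = 0
General solution: y(x) = A sin(12x) + B cos(12x), where A and B are arbitrary constants fixed by the endpoint conditions.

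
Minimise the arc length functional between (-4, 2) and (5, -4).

Arc-length functional: J[y] = ∫ sqrt(1 + (y')^2) dx.
Lagrangian L = sqrt(1 + (y')^2) has no explicit y dependence, so ∂L/∂y = 0 and the Euler-Lagrange equation gives
    d/dx( y' / sqrt(1 + (y')^2) ) = 0  ⇒  y' / sqrt(1 + (y')^2) = const.
Hence y' is constant, so y(x) is affine.
Fitting the endpoints (-4, 2) and (5, -4):
    slope m = ((-4) − 2) / (5 − (-4)) = -2/3,
    intercept c = 2 − m·(-4) = -2/3.
Extremal: y(x) = (-2/3) x - 2/3.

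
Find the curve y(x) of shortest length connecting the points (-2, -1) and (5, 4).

Arc-length functional: J[y] = ∫ sqrt(1 + (y')^2) dx.
Lagrangian L = sqrt(1 + (y')^2) has no explicit y dependence, so ∂L/∂y = 0 and the Euler-Lagrange equation gives
    d/dx( y' / sqrt(1 + (y')^2) ) = 0  ⇒  y' / sqrt(1 + (y')^2) = const.
Hence y' is constant, so y(x) is affine.
Fitting the endpoints (-2, -1) and (5, 4):
    slope m = (4 − (-1)) / (5 − (-2)) = 5/7,
    intercept c = (-1) − m·(-2) = 3/7.
Extremal: y(x) = (5/7) x + 3/7.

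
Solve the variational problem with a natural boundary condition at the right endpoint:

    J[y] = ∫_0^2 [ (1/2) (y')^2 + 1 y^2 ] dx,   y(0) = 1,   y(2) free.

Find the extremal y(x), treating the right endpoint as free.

The Lagrangian L = (1/2) (y')^2 + 1 y^2 gives
    ∂L/∂y = 2 y,   ∂L/∂y' = y'.
Euler-Lagrange: y'' − 2 y = 0.
With k = sqrt(2), the general solution is
    y(x) = A cosh(sqrt(2) x) + B sinh(sqrt(2) x).
Fixed left endpoint y(0) = 1 ⇒ A = 1.
The right endpoint x = 2 is free, so the natural (transversality) condition is ∂L/∂y' |_{x=2} = 0, i.e. y'(2) = 0.
Compute y'(x) = A k sinh(k x) + B k cosh(k x), so
    y'(2) = A k sinh(k·2) + B k cosh(k·2) = 0
    ⇒ B = −A tanh(k·2) = − tanh(sqrt(2)·2).
Therefore the extremal is
    y(x) = cosh(sqrt(2) x) − tanh(sqrt(2)·2) sinh(sqrt(2) x).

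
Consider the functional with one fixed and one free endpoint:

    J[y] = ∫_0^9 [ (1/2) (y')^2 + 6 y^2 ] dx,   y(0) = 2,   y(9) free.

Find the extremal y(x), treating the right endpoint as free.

The Lagrangian L = (1/2) (y')^2 + 6 y^2 gives
    ∂L/∂y = 12 y,   ∂L/∂y' = y'.
Euler-Lagrange: y'' − 12 y = 0.
With k = sqrt(12), the general solution is
    y(x) = A cosh(sqrt(12) x) + B sinh(sqrt(12) x).
Fixed left endpoint y(0) = 2 ⇒ A = 2.
The right endpoint x = 9 is free, so the natural (transversality) condition is ∂L/∂y' |_{x=9} = 0, i.e. y'(9) = 0.
Compute y'(x) = A k sinh(k x) + B k cosh(k x), so
    y'(9) = A k sinh(k·9) + B k cosh(k·9) = 0
    ⇒ B = −A tanh(k·9) = − 2 tanh(sqrt(12)·9).
Therefore the extremal is
    y(x) = 2 cosh(sqrt(12) x) − 2 tanh(sqrt(12)·9) sinh(sqrt(12) x).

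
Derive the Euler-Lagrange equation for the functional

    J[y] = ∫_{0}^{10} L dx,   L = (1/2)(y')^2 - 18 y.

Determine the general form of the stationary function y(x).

The Lagrangian is L = (1/2)(y')^2 - 18 y.
∂L/∂y = -18.
∂L/∂y' = y'.
The Euler-Lagrange equation d/dx(∂L/∂y') − ∂L/∂y = 0 becomes:
    y'' + 18 = 0
General solution: y(x) = -9 x^2 + A x + B, where A and B are arbitrary constants fixed by the endpoint conditions.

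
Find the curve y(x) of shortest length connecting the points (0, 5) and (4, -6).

Arc-length functional: J[y] = ∫ sqrt(1 + (y')^2) dx.
Lagrangian L = sqrt(1 + (y')^2) has no explicit y dependence, so ∂L/∂y = 0 and the Euler-Lagrange equation gives
    d/dx( y' / sqrt(1 + (y')^2) ) = 0  ⇒  y' / sqrt(1 + (y')^2) = const.
Hence y' is constant, so y(x) is affine.
Fitting the endpoints (0, 5) and (4, -6):
    slope m = ((-6) − 5) / (4 − 0) = -11/4,
    intercept c = 5 − m·0 = 5.
Extremal: y(x) = (-11/4) x + 5.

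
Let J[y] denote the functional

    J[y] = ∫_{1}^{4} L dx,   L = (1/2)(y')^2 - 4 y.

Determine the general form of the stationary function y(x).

The Lagrangian is L = (1/2)(y')^2 - 4 y.
∂L/∂y = -4.
∂L/∂y' = y'.
The Euler-Lagrange equation d/dx(∂L/∂y') − ∂L/∂y = 0 becomes:
    y'' + 4 = 0
General solution: y(x) = -2 x^2 + A x + B, where A and B are arbitrary constants fixed by the endpoint conditions.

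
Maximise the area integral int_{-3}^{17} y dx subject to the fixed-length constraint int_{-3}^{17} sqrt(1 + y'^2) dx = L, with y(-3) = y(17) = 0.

Set up the augmented Lagrangian using a multiplier λ for the length constraint:
    F(y, y') = y − λ sqrt(1 + y'^2).
F has no explicit x dependence, so the Beltrami identity yields a first integral
    F − y' ∂F/∂y' = C.
Compute ∂F/∂y' = −λ y' / sqrt(1 + y'^2). Then
    y − λ sqrt(1 + y'^2) + λ y'^2 / sqrt(1 + y'^2) = C
    ⇒  y − λ / sqrt(1 + y'^2) = C.
Solving for y' and integrating gives
    (x − a)^2 + (y − b)^2 = λ^2,
a circular arc of radius λ. The constants a, b are determined by the endpoint conditions y(-3) = y(17) = 0, and λ is fixed implicitly by the length constraint
    ∫_{-3}^{17} sqrt(1 + y'^2) dx = L.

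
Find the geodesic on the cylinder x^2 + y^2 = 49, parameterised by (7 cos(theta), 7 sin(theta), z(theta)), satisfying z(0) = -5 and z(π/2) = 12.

Parameterise the cylinder of radius R = 7 as
    r(θ) = (7 cos θ, 7 sin θ, z(θ)).
The arc-length element is
    ds = sqrt(49 + (dz/dθ)^2) dθ,
so the Lagrangian is L = sqrt(49 + z'^2).
L depends on z' only, not on z or θ, so ∂L/∂z = 0 and
    ∂L/∂z' = z' / sqrt(49 + z'^2).
The Euler-Lagrange equation gives
    d/dθ( z' / sqrt(49 + z'^2) ) = 0,
so z' is constant. Integrating once:
    z(θ) = a θ + b,
a helix on the cylinder (a straight line when the cylinder is unrolled). The constants a, b are determined by the endpoint conditions.
With endpoint conditions z(0) = -5 and z(π/2) = 12: from z(0) = b we get b = -5, and a·π/2 + -5 = 12 gives a = 34/π, so
    z(θ) = (34/π) θ − 5.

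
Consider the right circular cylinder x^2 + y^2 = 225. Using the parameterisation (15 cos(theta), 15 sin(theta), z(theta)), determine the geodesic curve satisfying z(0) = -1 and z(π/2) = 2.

Parameterise the cylinder of radius R = 15 as
    r(θ) = (15 cos θ, 15 sin θ, z(θ)).
The arc-length element is
    ds = sqrt(225 + (dz/dθ)^2) dθ,
so the Lagrangian is L = sqrt(225 + z'^2).
L depends on z' only, not on z or θ, so ∂L/∂z = 0 and
    ∂L/∂z' = z' / sqrt(225 + z'^2).
The Euler-Lagrange equation gives
    d/dθ( z' / sqrt(225 + z'^2) ) = 0,
so z' is constant. Integrating once:
    z(θ) = a θ + b,
a helix on the cylinder (a straight line when the cylinder is unrolled). The constants a, b are determined by the endpoint conditions.
With endpoint conditions z(0) = -1 and z(π/2) = 2: from z(0) = b we get b = -1, and a·π/2 + -1 = 2 gives a = 6/π, so
    z(θ) = (6/π) θ − 1.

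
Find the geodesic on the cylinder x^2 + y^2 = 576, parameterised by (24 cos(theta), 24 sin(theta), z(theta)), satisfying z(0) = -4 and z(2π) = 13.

Parameterise the cylinder of radius R = 24 as
    r(θ) = (24 cos θ, 24 sin θ, z(θ)).
The arc-length element is
    ds = sqrt(576 + (dz/dθ)^2) dθ,
so the Lagrangian is L = sqrt(576 + z'^2).
L depends on z' only, not on z or θ, so ∂L/∂z = 0 and
    ∂L/∂z' = z' / sqrt(576 + z'^2).
The Euler-Lagrange equation gives
    d/dθ( z' / sqrt(576 + z'^2) ) = 0,
so z' is constant. Integrating once:
    z(θ) = a θ + b,
a helix on the cylinder (a straight line when the cylinder is unrolled). The constants a, b are determined by the endpoint conditions.
With endpoint conditions z(0) = -4 and z(2π) = 13: from z(0) = b we get b = -4, and a·2π + -4 = 13 gives a = 17/(2π), so
    z(θ) = (17/(2π)) θ − 4.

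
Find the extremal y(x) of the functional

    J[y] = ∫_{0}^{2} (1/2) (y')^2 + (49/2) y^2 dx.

The Lagrangian is L = (1/2) (y')^2 + (49/2) y^2.
Compute ∂L/∂y = 49y, ∂L/∂y' = y'.
The Euler-Lagrange equation d/dx(∂L/∂y') − ∂L/∂y = 0 reduces to
    y'' − 49 y = 0.
Its general solution is
    y(x) = A e^(7x) + B e^(−7x),
with A, B fixed by the endpoint conditions.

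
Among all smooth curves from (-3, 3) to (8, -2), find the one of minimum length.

Arc-length functional: J[y] = ∫ sqrt(1 + (y')^2) dx.
Lagrangian L = sqrt(1 + (y')^2) has no explicit y dependence, so ∂L/∂y = 0 and the Euler-Lagrange equation gives
    d/dx( y' / sqrt(1 + (y')^2) ) = 0  ⇒  y' / sqrt(1 + (y')^2) = const.
Hence y' is constant, so y(x) is affine.
Fitting the endpoints (-3, 3) and (8, -2):
    slope m = ((-2) − 3) / (8 − (-3)) = -5/11,
    intercept c = 3 − m·(-3) = 18/11.
Extremal: y(x) = (-5/11) x + 18/11.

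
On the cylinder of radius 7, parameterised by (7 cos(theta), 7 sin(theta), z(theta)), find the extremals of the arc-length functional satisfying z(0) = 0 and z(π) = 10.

Parameterise the cylinder of radius R = 7 as
    r(θ) = (7 cos θ, 7 sin θ, z(θ)).
The arc-length element is
    ds = sqrt(49 + (dz/dθ)^2) dθ,
so the Lagrangian is L = sqrt(49 + z'^2).
L depends on z' only, not on z or θ, so ∂L/∂z = 0 and
    ∂L/∂z' = z' / sqrt(49 + z'^2).
The Euler-Lagrange equation gives
    d/dθ( z' / sqrt(49 + z'^2) ) = 0,
so z' is constant. Integrating once:
    z(θ) = a θ + b,
a helix on the cylinder (a straight line when the cylinder is unrolled). The constants a, b are determined by the endpoint conditions.
With endpoint conditions z(0) = 0 and z(π) = 10: from z(0) = b we get b = 0, and a·π + 0 = 10 gives a = 10/π, so
    z(θ) = (10/π) θ.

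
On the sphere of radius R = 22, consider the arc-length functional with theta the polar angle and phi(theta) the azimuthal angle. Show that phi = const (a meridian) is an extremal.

On the sphere of radius R = 22 with spherical coordinates (θ, φ), the induced metric is
    ds^2 = 484(dθ^2 + sin^2(θ) dφ^2).
Using θ as the parameter, the arc-length functional becomes
    J[φ] = ∫ 22 sqrt(1 + sin^2(θ) (dφ/dθ)^2) dθ.
So L = 22 sqrt(1 + sin^2(θ) φ'^2). Compute
    ∂L/∂φ = 0  (L has no explicit φ dependence),
    ∂L/∂φ' = 22 sin^2(θ) φ' / sqrt(1 + sin^2(θ) φ'^2).
For the candidate φ(θ) = c (constant), φ' = 0, so ∂L/∂φ' evaluated along the candidate vanishes, and ∂L/∂φ is identically zero. Hence
    d/dθ(∂L/∂φ') − ∂L/∂φ = 0
is satisfied. Therefore meridians φ = const are extremals of arc length — they are geodesics on the sphere.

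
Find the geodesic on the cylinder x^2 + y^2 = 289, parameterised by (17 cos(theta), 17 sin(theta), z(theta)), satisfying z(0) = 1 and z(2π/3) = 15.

Parameterise the cylinder of radius R = 17 as
    r(θ) = (17 cos θ, 17 sin θ, z(θ)).
The arc-length element is
    ds = sqrt(289 + (dz/dθ)^2) dθ,
so the Lagrangian is L = sqrt(289 + z'^2).
L depends on z' only, not on z or θ, so ∂L/∂z = 0 and
    ∂L/∂z' = z' / sqrt(289 + z'^2).
The Euler-Lagrange equation gives
    d/dθ( z' / sqrt(289 + z'^2) ) = 0,
so z' is constant. Integrating once:
    z(θ) = a θ + b,
a helix on the cylinder (a straight line when the cylinder is unrolled). The constants a, b are determined by the endpoint conditions.
With endpoint conditions z(0) = 1 and z(2π/3) = 15: from z(0) = b we get b = 1, and a·2π/3 + 1 = 15 gives a = 21/π, so
    z(θ) = (21/π) θ + 1.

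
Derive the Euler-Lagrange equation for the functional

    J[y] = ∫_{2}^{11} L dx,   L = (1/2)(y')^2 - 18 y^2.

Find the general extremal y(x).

The Lagrangian is L = (1/2)(y')^2 - 18 y^2.
∂L/∂y = -36y.
∂L/∂y' = y'.
The Euler-Lagrange equation d/dx(∂L/∂y') − ∂L/∂y = 0 becomes:
    y'' + 36 y = 0
General solution: y(x) = A sin(6x) + B cos(6x), where A and B are arbitrary constants fixed by the endpoint conditions.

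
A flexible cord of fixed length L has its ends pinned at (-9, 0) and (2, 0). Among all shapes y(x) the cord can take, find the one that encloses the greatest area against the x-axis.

Set up the augmented Lagrangian using a multiplier λ for the length constraint:
    F(y, y') = y − λ sqrt(1 + y'^2).
F has no explicit x dependence, so the Beltrami identity yields a first integral
    F − y' ∂F/∂y' = C.
Compute ∂F/∂y' = −λ y' / sqrt(1 + y'^2). Then
    y − λ sqrt(1 + y'^2) + λ y'^2 / sqrt(1 + y'^2) = C
    ⇒  y − λ / sqrt(1 + y'^2) = C.
Solving for y' and integrating gives
    (x − a)^2 + (y − b)^2 = λ^2,
a circular arc of radius λ. The constants a, b are determined by the endpoint conditions y(-9) = y(2) = 0, and λ is fixed implicitly by the length constraint
    ∫_{-9}^{2} sqrt(1 + y'^2) dx = L.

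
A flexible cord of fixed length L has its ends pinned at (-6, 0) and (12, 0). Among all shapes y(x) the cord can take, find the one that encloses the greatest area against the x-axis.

Set up the augmented Lagrangian using a multiplier λ for the length constraint:
    F(y, y') = y − λ sqrt(1 + y'^2).
F has no explicit x dependence, so the Beltrami identity yields a first integral
    F − y' ∂F/∂y' = C.
Compute ∂F/∂y' = −λ y' / sqrt(1 + y'^2). Then
    y − λ sqrt(1 + y'^2) + λ y'^2 / sqrt(1 + y'^2) = C
    ⇒  y − λ / sqrt(1 + y'^2) = C.
Solving for y' and integrating gives
    (x − a)^2 + (y − b)^2 = λ^2,
a circular arc of radius λ. The constants a, b are determined by the endpoint conditions y(-6) = y(12) = 0, and λ is fixed implicitly by the length constraint
    ∫_{-6}^{12} sqrt(1 + y'^2) dx = L.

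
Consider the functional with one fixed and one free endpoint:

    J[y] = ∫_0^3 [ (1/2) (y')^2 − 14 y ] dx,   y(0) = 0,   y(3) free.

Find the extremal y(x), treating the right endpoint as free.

The Lagrangian L = (1/2) (y')^2 − 14 y gives
    ∂L/∂y = −14,   ∂L/∂y' = y'.
Euler-Lagrange: d/dx(y') − (−14) = 0, i.e. y'' + 14 = 0, so
    y(x) = −(14/2) x^2 + C1 x + C2.
Fixed left endpoint y(0) = 0 ⇒ C2 = 0.
The right endpoint x = 3 is free, so the natural (transversality) condition is ∂L/∂y' |_{x=3} = 0, i.e. y'(3) = 0.
Compute y'(x) = −14 x + C1, so y'(3) = −42 + C1 = 0 ⇒ C1 = 42.
Therefore the extremal is
    y(x) = −7 x^2 + 42 x.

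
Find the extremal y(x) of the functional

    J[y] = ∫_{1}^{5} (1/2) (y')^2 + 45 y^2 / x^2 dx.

The Lagrangian is L = (1/2) (y')^2 + 45 y^2 / x^2.
Compute ∂L/∂y = 90y/x^2, ∂L/∂y' = y'.
The Euler-Lagrange equation d/dx(∂L/∂y') − ∂L/∂y = 0 reduces to
    y'' − 90/x^2 · y = 0  (x > 0).
Its general solution is
    y(x) = A x^10 + B x^(-9),
with A, B fixed by the endpoint conditions.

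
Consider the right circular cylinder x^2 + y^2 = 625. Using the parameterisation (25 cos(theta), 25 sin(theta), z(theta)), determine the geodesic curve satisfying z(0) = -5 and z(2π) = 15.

Parameterise the cylinder of radius R = 25 as
    r(θ) = (25 cos θ, 25 sin θ, z(θ)).
The arc-length element is
    ds = sqrt(625 + (dz/dθ)^2) dθ,
so the Lagrangian is L = sqrt(625 + z'^2).
L depends on z' only, not on z or θ, so ∂L/∂z = 0 and
    ∂L/∂z' = z' / sqrt(625 + z'^2).
The Euler-Lagrange equation gives
    d/dθ( z' / sqrt(625 + z'^2) ) = 0,
so z' is constant. Integrating once:
    z(θ) = a θ + b,
a helix on the cylinder (a straight line when the cylinder is unrolled). The constants a, b are determined by the endpoint conditions.
With endpoint conditions z(0) = -5 and z(2π) = 15: from z(0) = b we get b = -5, and a·2π + -5 = 15 gives a = 10/π, so
    z(θ) = (10/π) θ − 5.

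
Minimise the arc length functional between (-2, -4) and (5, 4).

Arc-length functional: J[y] = ∫ sqrt(1 + (y')^2) dx.
Lagrangian L = sqrt(1 + (y')^2) has no explicit y dependence, so ∂L/∂y = 0 and the Euler-Lagrange equation gives
    d/dx( y' / sqrt(1 + (y')^2) ) = 0  ⇒  y' / sqrt(1 + (y')^2) = const.
Hence y' is constant, so y(x) is affine.
Fitting the endpoints (-2, -4) and (5, 4):
    slope m = (4 − (-4)) / (5 − (-2)) = 8/7,
    intercept c = (-4) − m·(-2) = -12/7.
Extremal: y(x) = (8/7) x - 12/7.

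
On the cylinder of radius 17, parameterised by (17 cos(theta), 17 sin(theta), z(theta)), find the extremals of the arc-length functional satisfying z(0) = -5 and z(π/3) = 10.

Parameterise the cylinder of radius R = 17 as
    r(θ) = (17 cos θ, 17 sin θ, z(θ)).
The arc-length element is
    ds = sqrt(289 + (dz/dθ)^2) dθ,
so the Lagrangian is L = sqrt(289 + z'^2).
L depends on z' only, not on z or θ, so ∂L/∂z = 0 and
    ∂L/∂z' = z' / sqrt(289 + z'^2).
The Euler-Lagrange equation gives
    d/dθ( z' / sqrt(289 + z'^2) ) = 0,
so z' is constant. Integrating once:
    z(θ) = a θ + b,
a helix on the cylinder (a straight line when the cylinder is unrolled). The constants a, b are determined by the endpoint conditions.
With endpoint conditions z(0) = -5 and z(π/3) = 10: from z(0) = b we get b = -5, and a·π/3 + -5 = 10 gives a = 45/π, so
    z(θ) = (45/π) θ − 5.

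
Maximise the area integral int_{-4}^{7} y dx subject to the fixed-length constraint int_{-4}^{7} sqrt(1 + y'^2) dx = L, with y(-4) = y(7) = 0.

Set up the augmented Lagrangian using a multiplier λ for the length constraint:
    F(y, y') = y − λ sqrt(1 + y'^2).
F has no explicit x dependence, so the Beltrami identity yields a first integral
    F − y' ∂F/∂y' = C.
Compute ∂F/∂y' = −λ y' / sqrt(1 + y'^2). Then
    y − λ sqrt(1 + y'^2) + λ y'^2 / sqrt(1 + y'^2) = C
    ⇒  y − λ / sqrt(1 + y'^2) = C.
Solving for y' and integrating gives
    (x − a)^2 + (y − b)^2 = λ^2,
a circular arc of radius λ. The constants a, b are determined by the endpoint conditions y(-4) = y(7) = 0, and λ is fixed implicitly by the length constraint
    ∫_{-4}^{7} sqrt(1 + y'^2) dx = L.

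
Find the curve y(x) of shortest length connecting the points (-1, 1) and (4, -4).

Arc-length functional: J[y] = ∫ sqrt(1 + (y')^2) dx.
Lagrangian L = sqrt(1 + (y')^2) has no explicit y dependence, so ∂L/∂y = 0 and the Euler-Lagrange equation gives
    d/dx( y' / sqrt(1 + (y')^2) ) = 0  ⇒  y' / sqrt(1 + (y')^2) = const.
Hence y' is constant, so y(x) is affine.
Fitting the endpoints (-1, 1) and (4, -4):
    slope m = ((-4) − 1) / (4 − (-1)) = -1,
    intercept c = 1 − m·(-1) = 0.
Extremal: y(x) = -x.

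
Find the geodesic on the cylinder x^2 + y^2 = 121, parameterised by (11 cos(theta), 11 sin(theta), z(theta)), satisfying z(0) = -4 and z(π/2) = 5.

Parameterise the cylinder of radius R = 11 as
    r(θ) = (11 cos θ, 11 sin θ, z(θ)).
The arc-length element is
    ds = sqrt(121 + (dz/dθ)^2) dθ,
so the Lagrangian is L = sqrt(121 + z'^2).
L depends on z' only, not on z or θ, so ∂L/∂z = 0 and
    ∂L/∂z' = z' / sqrt(121 + z'^2).
The Euler-Lagrange equation gives
    d/dθ( z' / sqrt(121 + z'^2) ) = 0,
so z' is constant. Integrating once:
    z(θ) = a θ + b,
a helix on the cylinder (a straight line when the cylinder is unrolled). The constants a, b are determined by the endpoint conditions.
With endpoint conditions z(0) = -4 and z(π/2) = 5: from z(0) = b we get b = -4, and a·π/2 + -4 = 5 gives a = 18/π, so
    z(θ) = (18/π) θ − 4.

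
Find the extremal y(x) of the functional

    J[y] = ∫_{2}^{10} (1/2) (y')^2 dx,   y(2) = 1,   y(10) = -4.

The Lagrangian is L = (1/2) (y')^2.
Compute ∂L/∂y = 0, ∂L/∂y' = y'.
The Euler-Lagrange equation d/dx(∂L/∂y') − ∂L/∂y = 0 reduces to
    y'' = 0.
Its general solution is
    y(x) = A x + B,
with A, B fixed by the endpoint conditions.
Applying the endpoint conditions y(2) = 1 and y(10) = -4: solve A·2 + B = 1 and A·10 + B = -4. Subtracting gives A(10 − 2) = -4 − 1, so A = -5/8, and B = 1 − A·2 = 9/4. Therefore
    y(x) = (-5/8) x + 9/4.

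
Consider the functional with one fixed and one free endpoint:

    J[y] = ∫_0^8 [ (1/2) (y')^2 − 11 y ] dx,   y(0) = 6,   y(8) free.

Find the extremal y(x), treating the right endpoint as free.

The Lagrangian L = (1/2) (y')^2 − 11 y gives
    ∂L/∂y = −11,   ∂L/∂y' = y'.
Euler-Lagrange: d/dx(y') − (−11) = 0, i.e. y'' + 11 = 0, so
    y(x) = −(11/2) x^2 + C1 x + C2.
Fixed left endpoint y(0) = 6 ⇒ C2 = 6.
The right endpoint x = 8 is free, so the natural (transversality) condition is ∂L/∂y' |_{x=8} = 0, i.e. y'(8) = 0.
Compute y'(x) = −11 x + C1, so y'(8) = −88 + C1 = 0 ⇒ C1 = 88.
Therefore the extremal is
    y(x) = −(11/2) x^2 + 88 x + 6.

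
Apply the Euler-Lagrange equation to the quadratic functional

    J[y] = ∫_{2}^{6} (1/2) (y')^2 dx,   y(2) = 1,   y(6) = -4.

The Lagrangian is L = (1/2) (y')^2.
Compute ∂L/∂y = 0, ∂L/∂y' = y'.
The Euler-Lagrange equation d/dx(∂L/∂y') − ∂L/∂y = 0 reduces to
    y'' = 0.
Its general solution is
    y(x) = A x + B,
with A, B fixed by the endpoint conditions.
Applying the endpoint conditions y(2) = 1 and y(6) = -4: solve A·2 + B = 1 and A·6 + B = -4. Subtracting gives A(6 − 2) = -4 − 1, so A = -5/4, and B = 1 − A·2 = 7/2. Therefore
    y(x) = (-5/4) x + 7/2.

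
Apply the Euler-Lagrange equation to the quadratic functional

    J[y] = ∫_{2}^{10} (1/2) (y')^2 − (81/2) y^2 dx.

The Lagrangian is L = (1/2) (y')^2 − (81/2) y^2.
Compute ∂L/∂y = -81y, ∂L/∂y' = y'.
The Euler-Lagrange equation d/dx(∂L/∂y') − ∂L/∂y = 0 reduces to
    y'' + 81 y = 0.
Its general solution is
    y(x) = A sin(9x) + B cos(9x),
with A, B fixed by the endpoint conditions.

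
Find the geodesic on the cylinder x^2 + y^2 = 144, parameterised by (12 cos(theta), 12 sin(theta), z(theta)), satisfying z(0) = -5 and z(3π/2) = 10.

Parameterise the cylinder of radius R = 12 as
    r(θ) = (12 cos θ, 12 sin θ, z(θ)).
The arc-length element is
    ds = sqrt(144 + (dz/dθ)^2) dθ,
so the Lagrangian is L = sqrt(144 + z'^2).
L depends on z' only, not on z or θ, so ∂L/∂z = 0 and
    ∂L/∂z' = z' / sqrt(144 + z'^2).
The Euler-Lagrange equation gives
    d/dθ( z' / sqrt(144 + z'^2) ) = 0,
so z' is constant. Integrating once:
    z(θ) = a θ + b,
a helix on the cylinder (a straight line when the cylinder is unrolled). The constants a, b are determined by the endpoint conditions.
With endpoint conditions z(0) = -5 and z(3π/2) = 10: from z(0) = b we get b = -5, and a·3π/2 + -5 = 10 gives a = 10/π, so
    z(θ) = (10/π) θ − 5.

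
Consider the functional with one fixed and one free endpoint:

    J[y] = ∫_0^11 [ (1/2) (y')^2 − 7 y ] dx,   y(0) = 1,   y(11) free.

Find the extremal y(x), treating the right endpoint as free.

The Lagrangian L = (1/2) (y')^2 − 7 y gives
    ∂L/∂y = −7,   ∂L/∂y' = y'.
Euler-Lagrange: d/dx(y') − (−7) = 0, i.e. y'' + 7 = 0, so
    y(x) = −(7/2) x^2 + C1 x + C2.
Fixed left endpoint y(0) = 1 ⇒ C2 = 1.
The right endpoint x = 11 is free, so the natural (transversality) condition is ∂L/∂y' |_{x=11} = 0, i.e. y'(11) = 0.
Compute y'(x) = −7 x + C1, so y'(11) = −77 + C1 = 0 ⇒ C1 = 77.
Therefore the extremal is
    y(x) = −(7/2) x^2 + 77 x + 1.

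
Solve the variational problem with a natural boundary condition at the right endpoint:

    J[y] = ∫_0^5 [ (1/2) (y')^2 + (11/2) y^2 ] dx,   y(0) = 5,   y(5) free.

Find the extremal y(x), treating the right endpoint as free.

The Lagrangian L = (1/2) (y')^2 + (11/2) y^2 gives
    ∂L/∂y = 11 y,   ∂L/∂y' = y'.
Euler-Lagrange: y'' − 11 y = 0.
With k = sqrt(11), the general solution is
    y(x) = A cosh(sqrt(11) x) + B sinh(sqrt(11) x).
Fixed left endpoint y(0) = 5 ⇒ A = 5.
The right endpoint x = 5 is free, so the natural (transversality) condition is ∂L/∂y' |_{x=5} = 0, i.e. y'(5) = 0.
Compute y'(x) = A k sinh(k x) + B k cosh(k x), so
    y'(5) = A k sinh(k·5) + B k cosh(k·5) = 0
    ⇒ B = −A tanh(k·5) = − 5 tanh(sqrt(11)·5).
Therefore the extremal is
    y(x) = 5 cosh(sqrt(11) x) − 5 tanh(sqrt(11)·5) sinh(sqrt(11) x).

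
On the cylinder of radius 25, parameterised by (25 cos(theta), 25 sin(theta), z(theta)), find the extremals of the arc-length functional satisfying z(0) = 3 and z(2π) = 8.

Parameterise the cylinder of radius R = 25 as
    r(θ) = (25 cos θ, 25 sin θ, z(θ)).
The arc-length element is
    ds = sqrt(625 + (dz/dθ)^2) dθ,
so the Lagrangian is L = sqrt(625 + z'^2).
L depends on z' only, not on z or θ, so ∂L/∂z = 0 and
    ∂L/∂z' = z' / sqrt(625 + z'^2).
The Euler-Lagrange equation gives
    d/dθ( z' / sqrt(625 + z'^2) ) = 0,
so z' is constant. Integrating once:
    z(θ) = a θ + b,
a helix on the cylinder (a straight line when the cylinder is unrolled). The constants a, b are determined by the endpoint conditions.
With endpoint conditions z(0) = 3 and z(2π) = 8: from z(0) = b we get b = 3, and a·2π + 3 = 8 gives a = 5/(2π), so
    z(θ) = (5/(2π)) θ + 3.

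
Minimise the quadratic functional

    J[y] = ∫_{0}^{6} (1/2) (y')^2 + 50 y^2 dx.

The Lagrangian is L = (1/2) (y')^2 + 50 y^2.
Compute ∂L/∂y = 100y, ∂L/∂y' = y'.
The Euler-Lagrange equation d/dx(∂L/∂y') − ∂L/∂y = 0 reduces to
    y'' − 100 y = 0.
Its general solution is
    y(x) = A e^(10x) + B e^(−10x),
with A, B fixed by the endpoint conditions.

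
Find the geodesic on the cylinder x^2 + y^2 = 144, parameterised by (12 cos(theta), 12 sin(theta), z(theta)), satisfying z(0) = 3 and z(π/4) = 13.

Parameterise the cylinder of radius R = 12 as
    r(θ) = (12 cos θ, 12 sin θ, z(θ)).
The arc-length element is
    ds = sqrt(144 + (dz/dθ)^2) dθ,
so the Lagrangian is L = sqrt(144 + z'^2).
L depends on z' only, not on z or θ, so ∂L/∂z = 0 and
    ∂L/∂z' = z' / sqrt(144 + z'^2).
The Euler-Lagrange equation gives
    d/dθ( z' / sqrt(144 + z'^2) ) = 0,
so z' is constant. Integrating once:
    z(θ) = a θ + b,
a helix on the cylinder (a straight line when the cylinder is unrolled). The constants a, b are determined by the endpoint conditions.
With endpoint conditions z(0) = 3 and z(π/4) = 13: from z(0) = b we get b = 3, and a·π/4 + 3 = 13 gives a = 40/π, so
    z(θ) = (40/π) θ + 3.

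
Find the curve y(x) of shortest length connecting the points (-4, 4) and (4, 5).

Arc-length functional: J[y] = ∫ sqrt(1 + (y')^2) dx.
Lagrangian L = sqrt(1 + (y')^2) has no explicit y dependence, so ∂L/∂y = 0 and the Euler-Lagrange equation gives
    d/dx( y' / sqrt(1 + (y')^2) ) = 0  ⇒  y' / sqrt(1 + (y')^2) = const.
Hence y' is constant, so y(x) is affine.
Fitting the endpoints (-4, 4) and (4, 5):
    slope m = (5 − 4) / (4 − (-4)) = 1/8,
    intercept c = 4 − m·(-4) = 9/2.
Extremal: y(x) = (1/8) x + 9/2.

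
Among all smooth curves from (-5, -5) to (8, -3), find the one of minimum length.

Arc-length functional: J[y] = ∫ sqrt(1 + (y')^2) dx.
Lagrangian L = sqrt(1 + (y')^2) has no explicit y dependence, so ∂L/∂y = 0 and the Euler-Lagrange equation gives
    d/dx( y' / sqrt(1 + (y')^2) ) = 0  ⇒  y' / sqrt(1 + (y')^2) = const.
Hence y' is constant, so y(x) is affine.
Fitting the endpoints (-5, -5) and (8, -3):
    slope m = ((-3) − (-5)) / (8 − (-5)) = 2/13,
    intercept c = (-5) − m·(-5) = -55/13.
Extremal: y(x) = (2/13) x - 55/13.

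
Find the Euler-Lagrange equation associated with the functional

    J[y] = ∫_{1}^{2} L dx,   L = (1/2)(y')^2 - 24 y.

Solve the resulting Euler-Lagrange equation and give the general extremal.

The Lagrangian is L = (1/2)(y')^2 - 24 y.
∂L/∂y = -24.
∂L/∂y' = y'.
The Euler-Lagrange equation d/dx(∂L/∂y') − ∂L/∂y = 0 becomes:
    y'' + 24 = 0
General solution: y(x) = -12 x^2 + A x + B, where A and B are arbitrary constants fixed by the endpoint conditions.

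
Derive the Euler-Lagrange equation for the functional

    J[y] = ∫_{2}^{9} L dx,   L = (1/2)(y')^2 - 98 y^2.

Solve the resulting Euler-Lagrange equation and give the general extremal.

The Lagrangian is L = (1/2)(y')^2 - 98 y^2.
∂L/∂y = -196y.
∂L/∂y' = y'.
The Euler-Lagrange equation d/dx(∂L/∂y') − ∂L/∂y = 0 becomes:
    y'' + 196 y = 0
General solution: y(x) = A sin(14x) + B cos(14x), where A and B are arbitrary constants fixed by the endpoint conditions.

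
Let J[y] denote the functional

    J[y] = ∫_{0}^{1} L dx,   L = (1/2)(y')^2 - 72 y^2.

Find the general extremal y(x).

The Lagrangian is L = (1/2)(y')^2 - 72 y^2.
∂L/∂y = -144y.
∂L/∂y' = y'.
The Euler-Lagrange equation d/dx(∂L/∂y') − ∂L/∂y = 0 becomes:
    y'' + 144 y = 0
General solution: y(x) = A sin(12x) + B cos(12x), where A and B are arbitrary constants fixed by the endpoint conditions.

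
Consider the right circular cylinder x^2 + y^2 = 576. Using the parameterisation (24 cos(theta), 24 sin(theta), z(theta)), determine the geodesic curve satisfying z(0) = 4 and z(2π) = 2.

Parameterise the cylinder of radius R = 24 as
    r(θ) = (24 cos θ, 24 sin θ, z(θ)).
The arc-length element is
    ds = sqrt(576 + (dz/dθ)^2) dθ,
so the Lagrangian is L = sqrt(576 + z'^2).
L depends on z' only, not on z or θ, so ∂L/∂z = 0 and
    ∂L/∂z' = z' / sqrt(576 + z'^2).
The Euler-Lagrange equation gives
    d/dθ( z' / sqrt(576 + z'^2) ) = 0,
so z' is constant. Integrating once:
    z(θ) = a θ + b,
a helix on the cylinder (a straight line when the cylinder is unrolled). The constants a, b are determined by the endpoint conditions.
With endpoint conditions z(0) = 4 and z(2π) = 2: from z(0) = b we get b = 4, and a·2π + 4 = 2 gives a = -1/π, so
    z(θ) = (-1/π) θ + 4.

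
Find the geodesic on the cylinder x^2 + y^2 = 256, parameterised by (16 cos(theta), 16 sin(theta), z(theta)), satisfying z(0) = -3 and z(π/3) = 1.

Parameterise the cylinder of radius R = 16 as
    r(θ) = (16 cos θ, 16 sin θ, z(θ)).
The arc-length element is
    ds = sqrt(256 + (dz/dθ)^2) dθ,
so the Lagrangian is L = sqrt(256 + z'^2).
L depends on z' only, not on z or θ, so ∂L/∂z = 0 and
    ∂L/∂z' = z' / sqrt(256 + z'^2).
The Euler-Lagrange equation gives
    d/dθ( z' / sqrt(256 + z'^2) ) = 0,
so z' is constant. Integrating once:
    z(θ) = a θ + b,
a helix on the cylinder (a straight line when the cylinder is unrolled). The constants a, b are determined by the endpoint conditions.
With endpoint conditions z(0) = -3 and z(π/3) = 1: from z(0) = b we get b = -3, and a·π/3 + -3 = 1 gives a = 12/π, so
    z(θ) = (12/π) θ − 3.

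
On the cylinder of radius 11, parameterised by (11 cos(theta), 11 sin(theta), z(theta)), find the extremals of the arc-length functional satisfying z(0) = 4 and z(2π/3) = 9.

Parameterise the cylinder of radius R = 11 as
    r(θ) = (11 cos θ, 11 sin θ, z(θ)).
The arc-length element is
    ds = sqrt(121 + (dz/dθ)^2) dθ,
so the Lagrangian is L = sqrt(121 + z'^2).
L depends on z' only, not on z or θ, so ∂L/∂z = 0 and
    ∂L/∂z' = z' / sqrt(121 + z'^2).
The Euler-Lagrange equation gives
    d/dθ( z' / sqrt(121 + z'^2) ) = 0,
so z' is constant. Integrating once:
    z(θ) = a θ + b,
a helix on the cylinder (a straight line when the cylinder is unrolled). The constants a, b are determined by the endpoint conditions.
With endpoint conditions z(0) = 4 and z(2π/3) = 9: from z(0) = b we get b = 4, and a·2π/3 + 4 = 9 gives a = 15/(2π), so
    z(θ) = (15/(2π)) θ + 4.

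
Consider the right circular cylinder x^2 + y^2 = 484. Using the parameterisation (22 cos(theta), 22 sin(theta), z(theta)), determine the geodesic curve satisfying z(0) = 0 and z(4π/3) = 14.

Parameterise the cylinder of radius R = 22 as
    r(θ) = (22 cos θ, 22 sin θ, z(θ)).
The arc-length element is
    ds = sqrt(484 + (dz/dθ)^2) dθ,
so the Lagrangian is L = sqrt(484 + z'^2).
L depends on z' only, not on z or θ, so ∂L/∂z = 0 and
    ∂L/∂z' = z' / sqrt(484 + z'^2).
The Euler-Lagrange equation gives
    d/dθ( z' / sqrt(484 + z'^2) ) = 0,
so z' is constant. Integrating once:
    z(θ) = a θ + b,
a helix on the cylinder (a straight line when the cylinder is unrolled). The constants a, b are determined by the endpoint conditions.
With endpoint conditions z(0) = 0 and z(4π/3) = 14: from z(0) = b we get b = 0, and a·4π/3 + 0 = 14 gives a = 21/(2π), so
    z(θ) = (21/(2π)) θ.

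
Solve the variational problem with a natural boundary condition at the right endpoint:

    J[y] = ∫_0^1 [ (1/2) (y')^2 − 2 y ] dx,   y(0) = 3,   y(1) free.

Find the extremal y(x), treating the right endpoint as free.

The Lagrangian L = (1/2) (y')^2 − 2 y gives
    ∂L/∂y = −2,   ∂L/∂y' = y'.
Euler-Lagrange: d/dx(y') − (−2) = 0, i.e. y'' + 2 = 0, so
    y(x) = −(2/2) x^2 + C1 x + C2.
Fixed left endpoint y(0) = 3 ⇒ C2 = 3.
The right endpoint x = 1 is free, so the natural (transversality) condition is ∂L/∂y' |_{x=1} = 0, i.e. y'(1) = 0.
Compute y'(x) = −2 x + C1, so y'(1) = −2 + C1 = 0 ⇒ C1 = 2.
Therefore the extremal is
    y(x) = −x^2 + 2 x + 3.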